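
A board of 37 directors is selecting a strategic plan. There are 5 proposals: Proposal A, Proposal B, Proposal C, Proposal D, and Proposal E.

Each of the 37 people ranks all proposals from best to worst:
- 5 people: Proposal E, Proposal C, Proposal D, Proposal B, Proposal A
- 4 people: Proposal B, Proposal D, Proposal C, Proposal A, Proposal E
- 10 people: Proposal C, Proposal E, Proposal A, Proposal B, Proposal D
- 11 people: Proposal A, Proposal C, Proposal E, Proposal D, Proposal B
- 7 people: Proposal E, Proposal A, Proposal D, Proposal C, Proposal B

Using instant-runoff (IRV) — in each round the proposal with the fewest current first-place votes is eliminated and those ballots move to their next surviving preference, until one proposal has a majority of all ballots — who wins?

Round 1: Proposal A 11, Proposal B 4, Proposal C 10, Proposal D 0, Proposal E 12. Proposal D eliminated.
Round 2: Proposal A 11, Proposal B 4, Proposal C 10, Proposal E 12. Proposal B eliminated.
Round 3: Proposal A 11, Proposal C 14, Proposal E 12. Proposal A eliminated.
Round 4: Proposal C 25, Proposal E 12. Proposal C has a majority (≥19).

Proposal C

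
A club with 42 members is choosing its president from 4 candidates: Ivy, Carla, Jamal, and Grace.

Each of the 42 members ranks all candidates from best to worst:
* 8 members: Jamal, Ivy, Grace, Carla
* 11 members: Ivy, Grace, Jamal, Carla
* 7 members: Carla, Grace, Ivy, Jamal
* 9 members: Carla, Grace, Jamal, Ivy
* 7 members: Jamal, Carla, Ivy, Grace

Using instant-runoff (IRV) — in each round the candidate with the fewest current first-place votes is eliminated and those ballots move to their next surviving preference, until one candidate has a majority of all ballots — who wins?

Round 1: Ivy 11, Carla 16, Jamal 15, Grace 0. Grace eliminated.
Round 2: Ivy 11, Carla 16, Jamal 15. Ivy eliminated.
Round 3: Carla 16, Jamal 26. Jamal has a majority (≥22).

Jamal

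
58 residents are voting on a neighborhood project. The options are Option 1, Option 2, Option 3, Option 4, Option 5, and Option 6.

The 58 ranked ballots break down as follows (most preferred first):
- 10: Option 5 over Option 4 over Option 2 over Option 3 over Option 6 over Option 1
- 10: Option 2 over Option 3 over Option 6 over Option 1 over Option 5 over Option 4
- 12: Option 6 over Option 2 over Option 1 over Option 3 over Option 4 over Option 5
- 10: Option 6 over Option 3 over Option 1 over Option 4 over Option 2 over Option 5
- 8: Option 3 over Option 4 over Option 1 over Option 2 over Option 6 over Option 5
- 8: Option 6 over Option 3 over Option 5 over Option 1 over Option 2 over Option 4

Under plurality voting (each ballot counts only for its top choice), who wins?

First-place votes: Option 1 0, Option 2 10, Option 3 8, Option 4 0, Option 5 10, Option 6 30.

Option 6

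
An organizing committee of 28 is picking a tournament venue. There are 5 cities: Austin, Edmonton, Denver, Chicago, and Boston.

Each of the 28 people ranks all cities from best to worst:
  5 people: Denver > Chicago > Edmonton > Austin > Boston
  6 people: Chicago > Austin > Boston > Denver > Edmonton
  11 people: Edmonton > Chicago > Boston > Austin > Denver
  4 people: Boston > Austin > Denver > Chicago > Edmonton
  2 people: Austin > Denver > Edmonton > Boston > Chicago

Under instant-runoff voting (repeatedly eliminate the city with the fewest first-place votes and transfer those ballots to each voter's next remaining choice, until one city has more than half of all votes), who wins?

Round 1: Austin 2, Edmonton 11, Denver 5, Chicago 6, Boston 4. Austin eliminated.
Round 2: Edmonton 11, Denver 7, Chicago 6, Boston 4. Boston eliminated.
Round 3: Edmonton 11, Denver 11, Chicago 6. Chicago eliminated.
Round 4: Edmonton 11, Denver 17. Denver has a majority (≥15).

Denver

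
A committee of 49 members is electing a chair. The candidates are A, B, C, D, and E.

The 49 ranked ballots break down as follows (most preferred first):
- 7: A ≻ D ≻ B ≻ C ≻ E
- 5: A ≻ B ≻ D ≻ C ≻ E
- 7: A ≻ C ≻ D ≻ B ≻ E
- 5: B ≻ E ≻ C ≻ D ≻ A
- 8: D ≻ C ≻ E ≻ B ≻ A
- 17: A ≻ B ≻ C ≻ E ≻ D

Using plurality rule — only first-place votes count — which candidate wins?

A

First-place votes: A 36, B 5, C 0, D 8, E 0.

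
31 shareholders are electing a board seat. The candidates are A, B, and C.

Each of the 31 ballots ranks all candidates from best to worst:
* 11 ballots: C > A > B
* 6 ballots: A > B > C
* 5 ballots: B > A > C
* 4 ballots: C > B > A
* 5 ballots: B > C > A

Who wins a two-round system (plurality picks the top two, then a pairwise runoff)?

Round 1 first-place votes: A 6, B 10, C 15. C and B advance.
Runoff: C is ranked above B on 15 ballots, B above C on 16.

B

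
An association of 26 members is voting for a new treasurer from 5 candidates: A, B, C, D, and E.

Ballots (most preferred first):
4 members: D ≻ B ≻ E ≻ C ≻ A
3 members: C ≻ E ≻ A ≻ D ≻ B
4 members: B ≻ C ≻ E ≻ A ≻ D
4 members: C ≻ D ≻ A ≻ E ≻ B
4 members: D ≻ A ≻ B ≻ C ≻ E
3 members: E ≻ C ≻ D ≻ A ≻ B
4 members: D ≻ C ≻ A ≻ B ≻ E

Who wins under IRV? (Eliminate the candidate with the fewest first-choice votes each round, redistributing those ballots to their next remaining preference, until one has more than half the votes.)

C

Round 1: A 0, B 4, C 7, D 12, E 3. A eliminated.
Round 2: B 4, C 7, D 12, E 3. E eliminated.
Round 3: B 4, C 10, D 12. B eliminated.
Round 4: C 14, D 12. C has a majority (≥14).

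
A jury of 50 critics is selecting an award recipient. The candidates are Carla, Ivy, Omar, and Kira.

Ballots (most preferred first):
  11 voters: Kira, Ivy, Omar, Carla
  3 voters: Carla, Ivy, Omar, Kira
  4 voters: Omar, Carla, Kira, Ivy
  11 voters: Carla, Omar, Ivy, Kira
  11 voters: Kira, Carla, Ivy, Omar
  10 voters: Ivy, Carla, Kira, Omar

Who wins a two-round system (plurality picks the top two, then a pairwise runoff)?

Round 1 first-place votes: Carla 14, Ivy 10, Omar 4, Kira 22. Kira and Carla advance.
Runoff: Kira is ranked above Carla on 22 ballots, Carla above Kira on 28.

Carla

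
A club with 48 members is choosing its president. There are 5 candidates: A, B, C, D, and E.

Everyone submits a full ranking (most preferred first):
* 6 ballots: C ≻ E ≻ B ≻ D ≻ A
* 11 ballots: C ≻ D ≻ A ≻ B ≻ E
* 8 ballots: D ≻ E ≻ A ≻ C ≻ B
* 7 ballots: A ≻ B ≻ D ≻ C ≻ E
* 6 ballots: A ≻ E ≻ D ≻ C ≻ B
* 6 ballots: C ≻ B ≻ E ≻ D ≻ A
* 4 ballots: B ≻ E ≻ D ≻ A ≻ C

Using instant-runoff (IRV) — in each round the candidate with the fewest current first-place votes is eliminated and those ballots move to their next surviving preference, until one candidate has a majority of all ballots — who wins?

Round 1: A 13, B 4, C 23, D 8, E 0. E eliminated.
Round 2: A 13, B 4, C 23, D 8. B eliminated.
Round 3: A 13, C 23, D 12. D eliminated.
Round 4: A 25, C 23. A has a majority (≥25).

A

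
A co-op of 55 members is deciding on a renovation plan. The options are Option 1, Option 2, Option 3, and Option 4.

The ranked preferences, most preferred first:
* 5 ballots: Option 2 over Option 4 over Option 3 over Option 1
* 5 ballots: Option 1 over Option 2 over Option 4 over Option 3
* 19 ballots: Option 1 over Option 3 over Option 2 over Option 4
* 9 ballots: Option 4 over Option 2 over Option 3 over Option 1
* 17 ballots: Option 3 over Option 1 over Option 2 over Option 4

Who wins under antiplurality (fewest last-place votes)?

Last-place votes: Option 1 14, Option 2 0, Option 3 5, Option 4 36.

Option 2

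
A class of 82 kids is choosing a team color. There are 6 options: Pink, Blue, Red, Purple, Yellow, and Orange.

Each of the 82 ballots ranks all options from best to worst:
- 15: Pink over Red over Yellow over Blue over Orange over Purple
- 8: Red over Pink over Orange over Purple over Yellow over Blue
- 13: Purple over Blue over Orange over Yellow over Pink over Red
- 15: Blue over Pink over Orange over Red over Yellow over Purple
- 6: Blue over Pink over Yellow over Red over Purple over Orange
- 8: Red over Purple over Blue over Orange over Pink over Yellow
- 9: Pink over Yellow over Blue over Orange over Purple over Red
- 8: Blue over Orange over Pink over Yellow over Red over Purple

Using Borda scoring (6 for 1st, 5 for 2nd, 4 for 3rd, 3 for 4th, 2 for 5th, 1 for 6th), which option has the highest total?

Pink

Pink: 15×6 + 8×5 + 13×2 + 15×5 + 6×5 + 8×2 + 9×6 + 8×4 = 363
Blue: 15×3 + 8×1 + 13×5 + 15×6 + 6×6 + 8×4 + 9×4 + 8×6 = 360
Red: 15×5 + 8×6 + 13×1 + 15×3 + 6×3 + 8×6 + 9×1 + 8×2 = 272
Purple: 15×1 + 8×3 + 13×6 + 15×1 + 6×2 + 8×5 + 9×2 + 8×1 = 210
Yellow: 15×4 + 8×2 + 13×3 + 15×2 + 6×4 + 8×1 + 9×5 + 8×3 = 246
Orange: 15×2 + 8×4 + 13×4 + 15×4 + 6×1 + 8×3 + 9×3 + 8×5 = 271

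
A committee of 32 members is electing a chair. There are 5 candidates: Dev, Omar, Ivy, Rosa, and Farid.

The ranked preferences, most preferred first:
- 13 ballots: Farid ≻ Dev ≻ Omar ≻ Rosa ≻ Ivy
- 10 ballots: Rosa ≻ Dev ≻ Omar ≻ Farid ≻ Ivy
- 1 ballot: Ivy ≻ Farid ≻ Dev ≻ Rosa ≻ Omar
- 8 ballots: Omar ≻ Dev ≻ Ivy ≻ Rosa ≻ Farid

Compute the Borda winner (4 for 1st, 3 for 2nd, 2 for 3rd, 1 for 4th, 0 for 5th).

Dev: 13×3 + 10×3 + 1×2 + 8×3 = 95
Omar: 13×2 + 10×2 + 1×0 + 8×4 = 78
Ivy: 13×0 + 10×0 + 1×4 + 8×2 = 20
Rosa: 13×1 + 10×4 + 1×1 + 8×1 = 62
Farid: 13×4 + 10×1 + 1×3 + 8×0 = 65

Dev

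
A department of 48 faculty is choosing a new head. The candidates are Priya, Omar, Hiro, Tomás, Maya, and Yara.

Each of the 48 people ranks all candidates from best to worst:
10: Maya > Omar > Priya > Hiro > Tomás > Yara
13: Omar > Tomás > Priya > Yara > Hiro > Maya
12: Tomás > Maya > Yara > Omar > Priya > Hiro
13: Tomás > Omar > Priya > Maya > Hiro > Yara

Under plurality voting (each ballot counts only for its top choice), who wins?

First-place votes: Priya 0, Omar 13, Hiro 0, Tomás 25, Maya 10, Yara 0.

Tomás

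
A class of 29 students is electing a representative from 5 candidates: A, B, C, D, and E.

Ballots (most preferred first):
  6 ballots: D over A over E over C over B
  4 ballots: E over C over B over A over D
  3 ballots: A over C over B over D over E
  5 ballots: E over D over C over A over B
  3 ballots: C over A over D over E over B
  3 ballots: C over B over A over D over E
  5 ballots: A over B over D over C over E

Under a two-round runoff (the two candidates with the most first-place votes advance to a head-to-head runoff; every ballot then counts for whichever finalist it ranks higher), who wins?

A

Round 1 first-place votes: A 8, B 0, C 6, D 6, E 9. E and A advance.
Runoff: E is ranked above A on 9 ballots, A above E on 20.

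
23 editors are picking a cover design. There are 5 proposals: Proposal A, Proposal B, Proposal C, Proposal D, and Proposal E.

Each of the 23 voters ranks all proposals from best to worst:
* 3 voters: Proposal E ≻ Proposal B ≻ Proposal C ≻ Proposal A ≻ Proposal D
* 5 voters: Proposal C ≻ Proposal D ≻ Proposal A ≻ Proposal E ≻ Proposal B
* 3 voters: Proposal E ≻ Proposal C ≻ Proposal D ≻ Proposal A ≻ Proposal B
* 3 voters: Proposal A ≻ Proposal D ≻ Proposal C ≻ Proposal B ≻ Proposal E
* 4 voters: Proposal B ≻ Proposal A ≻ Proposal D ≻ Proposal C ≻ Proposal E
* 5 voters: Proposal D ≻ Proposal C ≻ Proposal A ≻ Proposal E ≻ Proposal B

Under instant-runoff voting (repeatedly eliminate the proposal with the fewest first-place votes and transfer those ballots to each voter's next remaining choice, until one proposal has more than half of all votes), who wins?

Proposal D

Round 1: Proposal A 3, Proposal B 4, Proposal C 5, Proposal D 5, Proposal E 6. Proposal A eliminated.
Round 2: Proposal B 4, Proposal C 5, Proposal D 8, Proposal E 6. Proposal B eliminated.
Round 3: Proposal C 5, Proposal D 12, Proposal E 6. Proposal D has a majority (≥12).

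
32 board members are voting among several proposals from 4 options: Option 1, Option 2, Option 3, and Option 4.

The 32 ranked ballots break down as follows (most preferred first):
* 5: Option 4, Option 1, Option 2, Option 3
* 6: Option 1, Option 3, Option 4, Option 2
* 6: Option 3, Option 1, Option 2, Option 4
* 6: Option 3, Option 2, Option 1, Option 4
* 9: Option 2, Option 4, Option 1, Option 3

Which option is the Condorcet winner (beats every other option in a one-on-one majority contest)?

Option 1

Option 1 vs Option 2: 17–15
Option 1 vs Option 3: 20–12
Option 1 vs Option 4: 18–14
Option 1 beats every other option.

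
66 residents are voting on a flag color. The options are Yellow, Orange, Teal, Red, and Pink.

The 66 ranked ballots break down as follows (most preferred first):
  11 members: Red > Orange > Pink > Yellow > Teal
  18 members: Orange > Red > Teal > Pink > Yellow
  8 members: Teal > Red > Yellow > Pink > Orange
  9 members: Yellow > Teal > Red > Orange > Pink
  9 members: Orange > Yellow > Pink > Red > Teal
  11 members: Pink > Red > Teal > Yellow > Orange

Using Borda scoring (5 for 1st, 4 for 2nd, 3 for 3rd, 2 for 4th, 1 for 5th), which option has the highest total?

Yellow: 11×2 + 18×1 + 8×3 + 9×5 + 9×4 + 11×2 = 167
Orange: 11×4 + 18×5 + 8×1 + 9×2 + 9×5 + 11×1 = 216
Teal: 11×1 + 18×3 + 8×5 + 9×4 + 9×1 + 11×3 = 183
Red: 11×5 + 18×4 + 8×4 + 9×3 + 9×2 + 11×4 = 248
Pink: 11×3 + 18×2 + 8×2 + 9×1 + 9×3 + 11×5 = 176

Red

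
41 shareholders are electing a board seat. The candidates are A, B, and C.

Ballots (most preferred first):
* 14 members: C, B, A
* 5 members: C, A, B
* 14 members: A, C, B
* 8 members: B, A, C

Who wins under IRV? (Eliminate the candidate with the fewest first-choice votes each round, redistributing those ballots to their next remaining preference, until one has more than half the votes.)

Round 1: A 14, B 8, C 19. B eliminated.
Round 2: A 22, C 19. A has a majority (≥21).

A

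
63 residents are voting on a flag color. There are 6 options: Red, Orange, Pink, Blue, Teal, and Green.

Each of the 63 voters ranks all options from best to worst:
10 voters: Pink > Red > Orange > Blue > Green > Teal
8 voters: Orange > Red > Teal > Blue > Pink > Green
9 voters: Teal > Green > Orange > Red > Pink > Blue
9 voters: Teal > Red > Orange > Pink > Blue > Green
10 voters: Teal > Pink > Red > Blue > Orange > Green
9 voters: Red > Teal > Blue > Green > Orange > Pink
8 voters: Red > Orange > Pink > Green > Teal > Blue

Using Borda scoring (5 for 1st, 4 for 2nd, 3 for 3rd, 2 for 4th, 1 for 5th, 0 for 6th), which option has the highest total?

Red: 10×4 + 8×4 + 9×2 + 9×4 + 10×3 + 9×5 + 8×5 = 241
Orange: 10×3 + 8×5 + 9×3 + 9×3 + 10×1 + 9×1 + 8×4 = 175
Pink: 10×5 + 8×1 + 9×1 + 9×2 + 10×4 + 9×0 + 8×3 = 149
Blue: 10×2 + 8×2 + 9×0 + 9×1 + 10×2 + 9×3 + 8×0 = 92
Teal: 10×0 + 8×3 + 9×5 + 9×5 + 10×5 + 9×4 + 8×1 = 208
Green: 10×1 + 8×0 + 9×4 + 9×0 + 10×0 + 9×2 + 8×2 = 80

Red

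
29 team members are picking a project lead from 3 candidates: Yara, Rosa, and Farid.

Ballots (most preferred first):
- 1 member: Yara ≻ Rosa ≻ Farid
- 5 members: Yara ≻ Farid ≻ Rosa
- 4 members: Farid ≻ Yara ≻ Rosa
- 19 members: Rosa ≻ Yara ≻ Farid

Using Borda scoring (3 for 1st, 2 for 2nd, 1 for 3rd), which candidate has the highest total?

Yara: 1×3 + 5×3 + 4×2 + 19×2 = 64
Rosa: 1×2 + 5×1 + 4×1 + 19×3 = 68
Farid: 1×1 + 5×2 + 4×3 + 19×1 = 42

Rosa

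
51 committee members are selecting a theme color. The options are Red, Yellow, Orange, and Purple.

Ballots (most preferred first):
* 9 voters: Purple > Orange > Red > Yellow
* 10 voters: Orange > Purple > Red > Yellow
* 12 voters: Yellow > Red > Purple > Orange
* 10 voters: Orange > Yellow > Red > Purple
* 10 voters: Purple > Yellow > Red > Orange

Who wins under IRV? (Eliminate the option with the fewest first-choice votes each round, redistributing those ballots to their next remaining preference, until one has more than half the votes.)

Purple

Round 1: Red 0, Yellow 12, Orange 20, Purple 19. Red eliminated.
Round 2: Yellow 12, Orange 20, Purple 19. Yellow eliminated.
Round 3: Orange 20, Purple 31. Purple has a majority (≥26).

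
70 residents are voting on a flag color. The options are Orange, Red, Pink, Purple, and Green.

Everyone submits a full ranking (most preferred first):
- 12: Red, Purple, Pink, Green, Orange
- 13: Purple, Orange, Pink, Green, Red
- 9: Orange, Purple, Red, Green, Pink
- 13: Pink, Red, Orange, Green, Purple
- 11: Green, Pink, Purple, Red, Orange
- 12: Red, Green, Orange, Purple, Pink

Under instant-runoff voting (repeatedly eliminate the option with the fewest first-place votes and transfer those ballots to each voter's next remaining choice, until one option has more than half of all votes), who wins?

Pink

Round 1: Orange 9, Red 24, Pink 13, Purple 13, Green 11. Orange eliminated.
Round 2: Red 24, Pink 13, Purple 22, Green 11. Green eliminated.
Round 3: Red 24, Pink 24, Purple 22. Purple eliminated.
Round 4: Red 33, Pink 37. Pink has a majority (≥36).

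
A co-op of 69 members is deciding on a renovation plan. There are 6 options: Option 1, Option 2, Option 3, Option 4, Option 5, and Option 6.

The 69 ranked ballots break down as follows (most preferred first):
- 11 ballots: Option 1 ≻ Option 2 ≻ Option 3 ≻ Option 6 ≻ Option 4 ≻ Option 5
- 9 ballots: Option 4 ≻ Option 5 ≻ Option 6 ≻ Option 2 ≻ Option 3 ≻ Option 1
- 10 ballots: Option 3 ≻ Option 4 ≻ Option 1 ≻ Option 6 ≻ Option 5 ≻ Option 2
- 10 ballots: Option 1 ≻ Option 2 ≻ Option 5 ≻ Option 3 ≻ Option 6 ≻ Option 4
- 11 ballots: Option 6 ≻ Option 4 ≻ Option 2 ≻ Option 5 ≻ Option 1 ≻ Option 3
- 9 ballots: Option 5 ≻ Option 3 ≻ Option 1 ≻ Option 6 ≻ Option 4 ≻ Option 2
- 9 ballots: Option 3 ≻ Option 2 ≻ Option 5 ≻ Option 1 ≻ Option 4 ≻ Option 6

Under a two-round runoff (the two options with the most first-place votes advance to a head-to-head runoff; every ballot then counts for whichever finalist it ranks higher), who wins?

Round 1 first-place votes: Option 1 21, Option 2 0, Option 3 19, Option 4 9, Option 5 9, Option 6 11. Option 1 and Option 3 advance.
Runoff: Option 1 is ranked above Option 3 on 32 ballots, Option 3 above Option 1 on 37.

Option 3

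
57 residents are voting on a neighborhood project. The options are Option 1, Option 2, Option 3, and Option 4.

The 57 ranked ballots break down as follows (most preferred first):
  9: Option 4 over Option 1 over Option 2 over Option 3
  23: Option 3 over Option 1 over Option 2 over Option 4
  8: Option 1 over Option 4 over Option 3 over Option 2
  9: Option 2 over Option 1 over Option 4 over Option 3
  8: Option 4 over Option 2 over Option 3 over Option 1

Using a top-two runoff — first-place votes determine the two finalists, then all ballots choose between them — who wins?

Round 1 first-place votes: Option 1 8, Option 2 9, Option 3 23, Option 4 17. Option 3 and Option 4 advance.
Runoff: Option 3 is ranked above Option 4 on 23 ballots, Option 4 above Option 3 on 34.

Option 4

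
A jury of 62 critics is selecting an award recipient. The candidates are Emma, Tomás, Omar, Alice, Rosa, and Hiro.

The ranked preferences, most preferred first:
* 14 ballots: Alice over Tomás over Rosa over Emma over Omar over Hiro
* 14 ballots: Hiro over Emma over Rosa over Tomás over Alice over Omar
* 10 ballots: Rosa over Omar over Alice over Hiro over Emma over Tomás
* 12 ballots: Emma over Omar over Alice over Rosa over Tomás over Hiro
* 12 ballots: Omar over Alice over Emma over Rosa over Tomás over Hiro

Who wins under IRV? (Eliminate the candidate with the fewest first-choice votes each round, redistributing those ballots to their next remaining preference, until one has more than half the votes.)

Omar

Round 1: Emma 12, Tomás 0, Omar 12, Alice 14, Rosa 10, Hiro 14. Tomás eliminated.
Round 2: Emma 12, Omar 12, Alice 14, Rosa 10, Hiro 14. Rosa eliminated.
Round 3: Emma 12, Omar 22, Alice 14, Hiro 14. Emma eliminated.
Round 4: Omar 34, Alice 14, Hiro 14. Omar has a majority (≥32).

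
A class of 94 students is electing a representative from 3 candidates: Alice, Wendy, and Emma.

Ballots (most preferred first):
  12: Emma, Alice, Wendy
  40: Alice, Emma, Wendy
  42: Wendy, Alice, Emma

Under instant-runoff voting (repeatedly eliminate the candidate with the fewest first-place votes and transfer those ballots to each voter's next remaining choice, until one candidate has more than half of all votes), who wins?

Alice

Round 1: Alice 40, Wendy 42, Emma 12. Emma eliminated.
Round 2: Alice 52, Wendy 42. Alice has a majority (≥48).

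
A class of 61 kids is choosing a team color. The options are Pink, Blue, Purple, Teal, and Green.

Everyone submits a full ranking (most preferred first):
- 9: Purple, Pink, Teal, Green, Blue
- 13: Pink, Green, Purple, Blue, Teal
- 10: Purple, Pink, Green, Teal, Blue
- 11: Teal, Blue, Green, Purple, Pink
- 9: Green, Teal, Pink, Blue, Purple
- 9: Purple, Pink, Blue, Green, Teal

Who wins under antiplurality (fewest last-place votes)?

Last-place votes: Pink 11, Blue 19, Purple 9, Teal 22, Green 0.

Green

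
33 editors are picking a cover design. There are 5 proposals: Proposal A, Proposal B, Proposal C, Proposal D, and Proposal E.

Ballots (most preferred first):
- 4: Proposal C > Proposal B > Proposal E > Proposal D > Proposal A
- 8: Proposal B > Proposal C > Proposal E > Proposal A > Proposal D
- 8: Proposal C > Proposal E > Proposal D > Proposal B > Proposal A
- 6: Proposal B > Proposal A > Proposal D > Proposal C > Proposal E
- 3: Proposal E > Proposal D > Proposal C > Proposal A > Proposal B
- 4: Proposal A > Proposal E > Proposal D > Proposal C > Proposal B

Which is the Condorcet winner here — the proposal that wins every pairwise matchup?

Proposal C

Proposal C vs Proposal A: 23–10
Proposal C vs Proposal B: 19–14
Proposal C vs Proposal D: 20–13
Proposal C vs Proposal E: 26–7
Proposal C beats every other proposal.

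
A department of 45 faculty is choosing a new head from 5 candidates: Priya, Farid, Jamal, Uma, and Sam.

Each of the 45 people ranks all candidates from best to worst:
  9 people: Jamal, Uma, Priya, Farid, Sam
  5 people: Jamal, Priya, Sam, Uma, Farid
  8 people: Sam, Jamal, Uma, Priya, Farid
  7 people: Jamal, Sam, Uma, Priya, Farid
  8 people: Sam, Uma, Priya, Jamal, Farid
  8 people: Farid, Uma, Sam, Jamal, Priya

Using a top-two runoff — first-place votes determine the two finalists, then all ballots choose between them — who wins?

Sam

Round 1 first-place votes: Priya 0, Farid 8, Jamal 21, Uma 0, Sam 16. Jamal and Sam advance.
Runoff: Jamal is ranked above Sam on 21 ballots, Sam above Jamal on 24.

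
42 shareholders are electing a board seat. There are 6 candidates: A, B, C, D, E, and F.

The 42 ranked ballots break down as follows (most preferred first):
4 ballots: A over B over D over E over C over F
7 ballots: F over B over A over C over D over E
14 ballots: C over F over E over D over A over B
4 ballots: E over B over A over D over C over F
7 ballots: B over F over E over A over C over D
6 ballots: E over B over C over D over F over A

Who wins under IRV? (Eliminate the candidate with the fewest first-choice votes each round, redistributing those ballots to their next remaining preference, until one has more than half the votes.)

Round 1: A 4, B 7, C 14, D 0, E 10, F 7. D eliminated.
Round 2: A 4, B 7, C 14, E 10, F 7. A eliminated.
Round 3: B 11, C 14, E 10, F 7. F eliminated.
Round 4: B 18, C 14, E 10. E eliminated.
Round 5: B 28, C 14. B has a majority (≥22).

B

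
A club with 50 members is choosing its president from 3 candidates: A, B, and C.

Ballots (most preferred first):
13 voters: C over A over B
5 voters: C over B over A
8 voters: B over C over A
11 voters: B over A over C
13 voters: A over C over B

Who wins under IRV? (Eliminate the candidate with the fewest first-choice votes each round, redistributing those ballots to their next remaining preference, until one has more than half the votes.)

C

Round 1: A 13, B 19, C 18. A eliminated.
Round 2: B 19, C 31. C has a majority (≥26).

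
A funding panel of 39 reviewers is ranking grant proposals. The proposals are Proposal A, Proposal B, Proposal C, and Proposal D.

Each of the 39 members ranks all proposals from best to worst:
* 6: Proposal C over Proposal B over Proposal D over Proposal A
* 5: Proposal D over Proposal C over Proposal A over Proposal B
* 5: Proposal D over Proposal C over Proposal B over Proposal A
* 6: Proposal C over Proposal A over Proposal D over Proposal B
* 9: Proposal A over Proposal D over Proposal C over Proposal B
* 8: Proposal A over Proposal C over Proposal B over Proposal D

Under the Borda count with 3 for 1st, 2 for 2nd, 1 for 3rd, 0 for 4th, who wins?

Proposal A: 6×0 + 5×1 + 5×0 + 6×2 + 9×3 + 8×3 = 68
Proposal B: 6×2 + 5×0 + 5×1 + 6×0 + 9×0 + 8×1 = 25
Proposal C: 6×3 + 5×2 + 5×2 + 6×3 + 9×1 + 8×2 = 81
Proposal D: 6×1 + 5×3 + 5×3 + 6×1 + 9×2 + 8×0 = 60

Proposal C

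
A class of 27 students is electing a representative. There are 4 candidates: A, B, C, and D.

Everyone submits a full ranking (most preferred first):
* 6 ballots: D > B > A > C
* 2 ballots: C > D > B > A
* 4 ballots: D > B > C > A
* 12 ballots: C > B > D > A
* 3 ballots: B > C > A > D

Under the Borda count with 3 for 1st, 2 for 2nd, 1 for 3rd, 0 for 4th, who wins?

A: 6×1 + 2×0 + 4×0 + 12×0 + 3×1 = 9
B: 6×2 + 2×1 + 4×2 + 12×2 + 3×3 = 55
C: 6×0 + 2×3 + 4×1 + 12×3 + 3×2 = 52
D: 6×3 + 2×2 + 4×3 + 12×1 + 3×0 = 46

B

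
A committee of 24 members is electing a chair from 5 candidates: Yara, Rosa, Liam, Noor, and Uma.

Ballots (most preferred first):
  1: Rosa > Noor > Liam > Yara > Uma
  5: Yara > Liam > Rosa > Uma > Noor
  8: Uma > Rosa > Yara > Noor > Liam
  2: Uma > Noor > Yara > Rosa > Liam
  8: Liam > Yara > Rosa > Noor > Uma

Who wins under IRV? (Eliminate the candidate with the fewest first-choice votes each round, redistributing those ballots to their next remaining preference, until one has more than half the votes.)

Round 1: Yara 5, Rosa 1, Liam 8, Noor 0, Uma 10. Noor eliminated.
Round 2: Yara 5, Rosa 1, Liam 8, Uma 10. Rosa eliminated.
Round 3: Yara 5, Liam 9, Uma 10. Yara eliminated.
Round 4: Liam 14, Uma 10. Liam has a majority (≥13).

Liam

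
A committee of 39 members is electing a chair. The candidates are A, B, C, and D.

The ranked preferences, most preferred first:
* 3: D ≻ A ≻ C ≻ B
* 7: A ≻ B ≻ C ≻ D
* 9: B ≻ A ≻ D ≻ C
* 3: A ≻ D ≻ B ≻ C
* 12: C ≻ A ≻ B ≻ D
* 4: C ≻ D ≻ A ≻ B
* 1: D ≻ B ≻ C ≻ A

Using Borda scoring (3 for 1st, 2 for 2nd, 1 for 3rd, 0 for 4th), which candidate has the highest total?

A: 3×2 + 7×3 + 9×2 + 3×3 + 12×2 + 4×1 + 1×0 = 82
B: 3×0 + 7×2 + 9×3 + 3×1 + 12×1 + 4×0 + 1×2 = 58
C: 3×1 + 7×1 + 9×0 + 3×0 + 12×3 + 4×3 + 1×1 = 59
D: 3×3 + 7×0 + 9×1 + 3×2 + 12×0 + 4×2 + 1×3 = 35

A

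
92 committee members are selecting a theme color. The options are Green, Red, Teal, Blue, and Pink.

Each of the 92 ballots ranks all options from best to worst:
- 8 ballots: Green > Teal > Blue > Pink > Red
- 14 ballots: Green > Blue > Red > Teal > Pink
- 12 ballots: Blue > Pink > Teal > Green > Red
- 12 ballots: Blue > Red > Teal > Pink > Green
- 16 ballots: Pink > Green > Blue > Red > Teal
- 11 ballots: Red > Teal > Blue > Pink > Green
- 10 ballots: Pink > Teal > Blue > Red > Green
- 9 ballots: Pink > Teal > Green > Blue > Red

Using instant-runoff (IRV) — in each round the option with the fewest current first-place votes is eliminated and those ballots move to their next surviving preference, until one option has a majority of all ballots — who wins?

Round 1: Green 22, Red 11, Teal 0, Blue 24, Pink 35. Teal eliminated.
Round 2: Green 22, Red 11, Blue 24, Pink 35. Red eliminated.
Round 3: Green 22, Blue 35, Pink 35. Green eliminated.
Round 4: Blue 57, Pink 35. Blue has a majority (≥47).

Blue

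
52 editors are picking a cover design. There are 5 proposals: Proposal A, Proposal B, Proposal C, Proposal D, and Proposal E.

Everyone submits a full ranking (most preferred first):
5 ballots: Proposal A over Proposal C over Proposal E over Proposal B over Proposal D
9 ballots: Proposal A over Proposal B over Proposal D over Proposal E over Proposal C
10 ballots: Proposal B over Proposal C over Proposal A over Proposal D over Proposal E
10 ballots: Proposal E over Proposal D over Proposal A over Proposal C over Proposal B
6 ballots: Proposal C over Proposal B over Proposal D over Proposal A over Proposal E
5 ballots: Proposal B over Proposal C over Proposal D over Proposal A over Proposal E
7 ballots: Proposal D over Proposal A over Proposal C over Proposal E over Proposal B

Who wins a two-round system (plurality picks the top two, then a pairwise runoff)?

Round 1 first-place votes: Proposal A 14, Proposal B 15, Proposal C 6, Proposal D 7, Proposal E 10. Proposal B and Proposal A advance.
Runoff: Proposal B is ranked above Proposal A on 21 ballots, Proposal A above Proposal B on 31.

Proposal A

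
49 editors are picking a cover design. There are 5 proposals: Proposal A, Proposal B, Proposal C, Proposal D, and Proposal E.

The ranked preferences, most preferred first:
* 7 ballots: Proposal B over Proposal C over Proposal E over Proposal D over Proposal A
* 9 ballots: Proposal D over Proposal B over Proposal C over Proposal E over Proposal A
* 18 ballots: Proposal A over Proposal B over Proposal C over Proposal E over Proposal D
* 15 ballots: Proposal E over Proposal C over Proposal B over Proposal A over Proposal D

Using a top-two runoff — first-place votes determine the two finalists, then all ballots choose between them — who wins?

Proposal E

Round 1 first-place votes: Proposal A 18, Proposal B 7, Proposal C 0, Proposal D 9, Proposal E 15. Proposal A and Proposal E advance.
Runoff: Proposal A is ranked above Proposal E on 18 ballots, Proposal E above Proposal A on 31.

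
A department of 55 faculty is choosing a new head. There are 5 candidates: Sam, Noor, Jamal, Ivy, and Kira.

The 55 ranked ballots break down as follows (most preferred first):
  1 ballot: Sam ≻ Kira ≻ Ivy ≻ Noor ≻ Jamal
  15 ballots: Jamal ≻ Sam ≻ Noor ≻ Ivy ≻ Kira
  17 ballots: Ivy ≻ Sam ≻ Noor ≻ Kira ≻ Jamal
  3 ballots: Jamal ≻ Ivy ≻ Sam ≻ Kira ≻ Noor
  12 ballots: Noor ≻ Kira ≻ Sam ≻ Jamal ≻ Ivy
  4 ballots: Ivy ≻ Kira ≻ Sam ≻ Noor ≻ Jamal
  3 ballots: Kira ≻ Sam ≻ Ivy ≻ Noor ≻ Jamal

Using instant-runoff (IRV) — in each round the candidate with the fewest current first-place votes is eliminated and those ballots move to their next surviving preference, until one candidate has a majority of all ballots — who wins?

Jamal

Round 1: Sam 1, Noor 12, Jamal 18, Ivy 21, Kira 3. Sam eliminated.
Round 2: Noor 12, Jamal 18, Ivy 21, Kira 4. Kira eliminated.
Round 3: Noor 12, Jamal 18, Ivy 25. Noor eliminated.
Round 4: Jamal 30, Ivy 25. Jamal has a majority (≥28).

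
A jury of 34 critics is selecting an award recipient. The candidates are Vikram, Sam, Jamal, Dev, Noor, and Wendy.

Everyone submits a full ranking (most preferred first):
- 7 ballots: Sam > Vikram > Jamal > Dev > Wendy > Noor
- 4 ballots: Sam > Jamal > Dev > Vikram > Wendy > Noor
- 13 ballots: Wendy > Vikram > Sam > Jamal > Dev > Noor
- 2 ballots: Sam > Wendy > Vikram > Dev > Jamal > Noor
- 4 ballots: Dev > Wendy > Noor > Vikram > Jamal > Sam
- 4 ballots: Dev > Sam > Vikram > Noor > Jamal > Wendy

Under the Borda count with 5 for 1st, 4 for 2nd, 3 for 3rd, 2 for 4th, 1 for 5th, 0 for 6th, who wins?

Vikram: 7×4 + 4×2 + 13×4 + 2×3 + 4×2 + 4×3 = 114
Sam: 7×5 + 4×5 + 13×3 + 2×5 + 4×0 + 4×4 = 120
Jamal: 7×3 + 4×4 + 13×2 + 2×1 + 4×1 + 4×1 = 73
Dev: 7×2 + 4×3 + 13×1 + 2×2 + 4×5 + 4×5 = 83
Noor: 7×0 + 4×0 + 13×0 + 2×0 + 4×3 + 4×2 = 20
Wendy: 7×1 + 4×1 + 13×5 + 2×4 + 4×4 + 4×0 = 100

Sam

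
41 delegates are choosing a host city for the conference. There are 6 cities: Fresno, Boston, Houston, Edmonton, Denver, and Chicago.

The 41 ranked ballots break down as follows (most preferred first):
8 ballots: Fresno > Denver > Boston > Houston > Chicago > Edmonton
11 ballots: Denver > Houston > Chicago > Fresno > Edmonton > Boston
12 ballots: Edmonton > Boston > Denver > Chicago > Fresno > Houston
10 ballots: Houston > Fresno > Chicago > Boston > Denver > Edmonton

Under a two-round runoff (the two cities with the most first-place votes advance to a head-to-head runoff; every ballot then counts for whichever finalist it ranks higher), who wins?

Round 1 first-place votes: Fresno 8, Boston 0, Houston 10, Edmonton 12, Denver 11, Chicago 0. Edmonton and Denver advance.
Runoff: Edmonton is ranked above Denver on 12 ballots, Denver above Edmonton on 29.

Denver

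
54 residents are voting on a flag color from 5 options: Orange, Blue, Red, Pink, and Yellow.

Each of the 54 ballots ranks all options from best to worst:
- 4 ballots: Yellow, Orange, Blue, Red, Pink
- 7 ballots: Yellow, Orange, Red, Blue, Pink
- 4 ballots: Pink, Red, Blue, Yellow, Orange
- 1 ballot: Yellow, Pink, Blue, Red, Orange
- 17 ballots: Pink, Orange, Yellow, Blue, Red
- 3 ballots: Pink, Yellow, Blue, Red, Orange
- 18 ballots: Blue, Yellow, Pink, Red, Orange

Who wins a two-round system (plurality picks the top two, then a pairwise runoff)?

Blue

Round 1 first-place votes: Orange 0, Blue 18, Red 0, Pink 24, Yellow 12. Pink and Blue advance.
Runoff: Pink is ranked above Blue on 25 ballots, Blue above Pink on 29.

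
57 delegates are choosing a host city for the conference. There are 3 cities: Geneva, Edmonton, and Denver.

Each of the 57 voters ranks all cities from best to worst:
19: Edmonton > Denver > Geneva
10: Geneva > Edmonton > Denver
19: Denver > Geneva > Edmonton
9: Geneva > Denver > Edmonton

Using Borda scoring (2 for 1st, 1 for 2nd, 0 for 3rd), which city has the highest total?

Denver

Geneva: 19×0 + 10×2 + 19×1 + 9×2 = 57
Edmonton: 19×2 + 10×1 + 19×0 + 9×0 = 48
Denver: 19×1 + 10×0 + 19×2 + 9×1 = 66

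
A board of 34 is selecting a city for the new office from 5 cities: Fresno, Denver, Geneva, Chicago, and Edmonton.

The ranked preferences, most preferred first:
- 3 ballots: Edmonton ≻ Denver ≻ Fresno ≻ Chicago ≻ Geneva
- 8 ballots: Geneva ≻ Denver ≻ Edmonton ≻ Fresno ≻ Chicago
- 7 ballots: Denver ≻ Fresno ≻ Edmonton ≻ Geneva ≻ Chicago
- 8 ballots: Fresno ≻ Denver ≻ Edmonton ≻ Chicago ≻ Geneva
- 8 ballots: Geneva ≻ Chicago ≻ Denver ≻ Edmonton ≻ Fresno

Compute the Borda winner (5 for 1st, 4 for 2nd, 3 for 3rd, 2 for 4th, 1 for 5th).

Denver

Fresno: 3×3 + 8×2 + 7×4 + 8×5 + 8×1 = 101
Denver: 3×4 + 8×4 + 7×5 + 8×4 + 8×3 = 135
Geneva: 3×1 + 8×5 + 7×2 + 8×1 + 8×5 = 105
Chicago: 3×2 + 8×1 + 7×1 + 8×2 + 8×4 = 69
Edmonton: 3×5 + 8×3 + 7×3 + 8×3 + 8×2 = 100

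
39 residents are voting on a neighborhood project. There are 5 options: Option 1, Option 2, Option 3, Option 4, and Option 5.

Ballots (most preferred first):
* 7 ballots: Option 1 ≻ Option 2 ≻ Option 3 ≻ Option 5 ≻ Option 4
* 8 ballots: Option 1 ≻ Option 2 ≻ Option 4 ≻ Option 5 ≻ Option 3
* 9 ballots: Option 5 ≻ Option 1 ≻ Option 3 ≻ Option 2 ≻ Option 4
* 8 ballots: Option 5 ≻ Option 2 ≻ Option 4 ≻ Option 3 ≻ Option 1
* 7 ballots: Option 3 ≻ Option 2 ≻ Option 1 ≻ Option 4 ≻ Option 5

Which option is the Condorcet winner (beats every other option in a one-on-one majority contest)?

Option 1 vs Option 2: 24–15
Option 1 vs Option 3: 24–15
Option 1 vs Option 4: 31–8
Option 1 vs Option 5: 22–17
Option 1 beats every other option.

Option 1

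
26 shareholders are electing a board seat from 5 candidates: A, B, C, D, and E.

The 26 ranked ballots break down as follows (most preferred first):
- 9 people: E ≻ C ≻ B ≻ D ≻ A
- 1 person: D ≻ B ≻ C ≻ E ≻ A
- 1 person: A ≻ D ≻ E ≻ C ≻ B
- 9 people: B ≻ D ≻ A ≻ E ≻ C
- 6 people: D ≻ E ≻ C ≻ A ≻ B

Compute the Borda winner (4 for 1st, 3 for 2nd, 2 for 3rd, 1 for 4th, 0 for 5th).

A: 9×0 + 1×0 + 1×4 + 9×2 + 6×1 = 28
B: 9×2 + 1×3 + 1×0 + 9×4 + 6×0 = 57
C: 9×3 + 1×2 + 1×1 + 9×0 + 6×2 = 42
D: 9×1 + 1×4 + 1×3 + 9×3 + 6×4 = 67
E: 9×4 + 1×1 + 1×2 + 9×1 + 6×3 = 66

D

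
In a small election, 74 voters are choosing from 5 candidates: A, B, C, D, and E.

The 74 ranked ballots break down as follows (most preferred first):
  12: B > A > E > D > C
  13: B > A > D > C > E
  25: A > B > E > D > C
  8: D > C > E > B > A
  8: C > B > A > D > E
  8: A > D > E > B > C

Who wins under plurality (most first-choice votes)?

First-place votes: A 33, B 25, C 8, D 8, E 0.

A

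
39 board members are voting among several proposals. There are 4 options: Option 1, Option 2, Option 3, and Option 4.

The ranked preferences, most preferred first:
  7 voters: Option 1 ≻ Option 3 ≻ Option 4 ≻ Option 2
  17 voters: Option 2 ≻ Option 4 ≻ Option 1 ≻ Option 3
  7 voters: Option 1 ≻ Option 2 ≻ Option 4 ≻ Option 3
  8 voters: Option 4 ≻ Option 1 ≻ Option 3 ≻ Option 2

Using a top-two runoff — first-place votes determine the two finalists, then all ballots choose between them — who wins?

Round 1 first-place votes: Option 1 14, Option 2 17, Option 3 0, Option 4 8. Option 2 and Option 1 advance.
Runoff: Option 2 is ranked above Option 1 on 17 ballots, Option 1 above Option 2 on 22.

Option 1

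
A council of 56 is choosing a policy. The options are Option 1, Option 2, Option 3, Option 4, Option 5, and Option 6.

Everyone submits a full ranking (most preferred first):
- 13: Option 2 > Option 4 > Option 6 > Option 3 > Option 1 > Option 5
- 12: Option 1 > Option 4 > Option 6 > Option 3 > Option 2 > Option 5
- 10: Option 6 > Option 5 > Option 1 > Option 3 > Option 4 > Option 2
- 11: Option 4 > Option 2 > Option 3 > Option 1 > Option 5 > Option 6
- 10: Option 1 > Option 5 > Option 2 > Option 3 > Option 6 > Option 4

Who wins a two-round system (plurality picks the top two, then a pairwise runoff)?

Option 1

Round 1 first-place votes: Option 1 22, Option 2 13, Option 3 0, Option 4 11, Option 5 0, Option 6 10. Option 1 and Option 2 advance.
Runoff: Option 1 is ranked above Option 2 on 32 ballots, Option 2 above Option 1 on 24.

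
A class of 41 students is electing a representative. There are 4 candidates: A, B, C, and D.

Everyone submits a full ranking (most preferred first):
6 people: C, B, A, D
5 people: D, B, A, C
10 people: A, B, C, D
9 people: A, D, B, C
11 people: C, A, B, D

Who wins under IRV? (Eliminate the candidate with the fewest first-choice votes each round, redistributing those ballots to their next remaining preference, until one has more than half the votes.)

A

Round 1: A 19, B 0, C 17, D 5. B eliminated.
Round 2: A 19, C 17, D 5. D eliminated.
Round 3: A 24, C 17. A has a majority (≥21).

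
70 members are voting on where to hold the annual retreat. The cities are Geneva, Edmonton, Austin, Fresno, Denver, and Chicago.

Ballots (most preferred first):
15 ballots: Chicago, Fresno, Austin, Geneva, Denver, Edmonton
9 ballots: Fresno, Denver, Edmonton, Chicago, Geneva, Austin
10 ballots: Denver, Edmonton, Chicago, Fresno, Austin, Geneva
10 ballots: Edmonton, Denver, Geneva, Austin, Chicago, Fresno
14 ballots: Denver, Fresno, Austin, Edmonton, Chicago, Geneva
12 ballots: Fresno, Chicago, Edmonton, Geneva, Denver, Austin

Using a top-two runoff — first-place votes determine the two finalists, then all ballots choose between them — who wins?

Fresno

Round 1 first-place votes: Geneva 0, Edmonton 10, Austin 0, Fresno 21, Denver 24, Chicago 15. Denver and Fresno advance.
Runoff: Denver is ranked above Fresno on 34 ballots, Fresno above Denver on 36.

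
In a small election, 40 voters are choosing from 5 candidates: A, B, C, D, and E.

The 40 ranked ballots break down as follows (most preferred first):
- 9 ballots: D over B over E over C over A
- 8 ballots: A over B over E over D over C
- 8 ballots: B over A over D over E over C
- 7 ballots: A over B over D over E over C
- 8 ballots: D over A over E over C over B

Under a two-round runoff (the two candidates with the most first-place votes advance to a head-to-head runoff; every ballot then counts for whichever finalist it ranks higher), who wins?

Round 1 first-place votes: A 15, B 8, C 0, D 17, E 0. D and A advance.
Runoff: D is ranked above A on 17 ballots, A above D on 23.

A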